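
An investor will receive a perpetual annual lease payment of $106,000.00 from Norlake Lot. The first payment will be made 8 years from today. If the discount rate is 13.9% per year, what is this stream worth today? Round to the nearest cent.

Value at end of year 7: C / r = $106,000.00 / 0.139 = $762,589.9281
Discount to today: PV = $762,589.9281 / (1 + 0.139)^7 = $762,589.9281 / 2.486944 = $306,637.31

$306637.31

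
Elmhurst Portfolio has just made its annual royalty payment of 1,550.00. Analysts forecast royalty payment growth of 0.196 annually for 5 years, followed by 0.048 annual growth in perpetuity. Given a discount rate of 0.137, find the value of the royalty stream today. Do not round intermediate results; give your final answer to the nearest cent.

32548.05

D_1 = 1853.80000
D_2 = 2217.14480
D_3 = 2651.70518
D_4 = 3171.43940
D_5 = 3793.04152
Terminal value at year 5: TV = D_5×(1+g_2)/(r−g_2) = 3975.10751/0.089 = 44664.12933
P_0 = D_1/(1+r)^1 + D_2/(1+r)^2 + D_3/(1+r)^3 + D_4/(1+r)^4 + D_5/(1+r)^5 + TV/(1+r)^5
    = 1630.43096 + 1715.03556 + 1804.03036 + 1897.64320 + 1996.11369 + 23504.79940 = 32548.05316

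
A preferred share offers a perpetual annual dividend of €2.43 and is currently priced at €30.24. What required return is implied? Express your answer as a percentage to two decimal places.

8.04%

P = C/r ⇒ r = C/P = €2.43/€30.24 = 0.080357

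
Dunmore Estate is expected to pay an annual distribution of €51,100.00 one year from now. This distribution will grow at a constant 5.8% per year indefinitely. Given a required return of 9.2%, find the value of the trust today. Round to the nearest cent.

Growing perpetuity: P = D₁ / (r − g) = €51,100.0000 / (0.092 − 0.058) = €1,502,941.18

€1502941.18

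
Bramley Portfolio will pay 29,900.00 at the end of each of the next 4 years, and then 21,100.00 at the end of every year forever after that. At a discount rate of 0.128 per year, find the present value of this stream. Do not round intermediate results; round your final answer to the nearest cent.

PV of 4-year annuity: 29,900.00 × [1 − (1+0.128)^−4] / 0.128 = 89307.54191
Perpetuity value at year 4: 21,100.00 / 0.128 = 164843.75000
PV of perpetuity: 164843.75000 / (1+0.128)^4 = 101820.70203
Total PV = 89307.54191 + 101820.70203 = 191128.24394

191128.24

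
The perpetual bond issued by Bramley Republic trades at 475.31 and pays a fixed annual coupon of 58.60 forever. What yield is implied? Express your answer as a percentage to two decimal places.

12.33%

P = C/r ⇒ r = C/P = 58.60/475.31 = 0.123288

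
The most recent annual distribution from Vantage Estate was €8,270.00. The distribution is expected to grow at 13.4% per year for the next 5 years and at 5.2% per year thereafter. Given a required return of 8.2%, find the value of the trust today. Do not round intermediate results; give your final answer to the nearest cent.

D_1 = 9378.18000
D_2 = 10634.85612
D_3 = 12059.92684
D_4 = 13675.95704
D_5 = 15508.53528
Terminal value at year 5: TV = D_5×(1+g_2)/(r−g_2) = 16314.97911/0.03 = 543832.63714
P_0 = D_1/(1+r)^1 + D_2/(1+r)^2 + D_3/(1+r)^3 + D_4/(1+r)^4 + D_5/(1+r)^5 + TV/(1+r)^5
    = 8667.44917 + 9083.99941 + 9520.56869 + 9978.11913 + 10457.65905 + 366715.24404 = 414423.03948

€414423.04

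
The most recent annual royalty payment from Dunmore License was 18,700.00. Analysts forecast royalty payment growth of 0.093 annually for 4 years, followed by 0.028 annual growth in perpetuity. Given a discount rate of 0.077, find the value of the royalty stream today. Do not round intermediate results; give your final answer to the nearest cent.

D_1 = 20439.10000
D_2 = 22339.93630
D_3 = 24417.55038
D_4 = 26688.38256
Terminal value at year 4: TV = D_4×(1+g_2)/(r−g_2) = 27435.65727/0.049 = 559911.37291
P_0 = D_1/(1+r)^1 + D_2/(1+r)^2 + D_3/(1+r)^3 + D_4/(1+r)^4 + TV/(1+r)^4
    = 18977.80873 + 19259.74461 + 19545.86894 + 19836.24397 + 416156.30208 = 493775.96833

493775.97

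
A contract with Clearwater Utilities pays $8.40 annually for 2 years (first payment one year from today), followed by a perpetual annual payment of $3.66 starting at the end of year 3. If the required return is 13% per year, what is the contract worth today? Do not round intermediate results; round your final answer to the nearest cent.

PV of 2-year annuity: $8.40 × [1 − (1+0.13)^−2] / 0.13 = 14.01206
Perpetuity value at year 2: $3.66 / 0.13 = 28.15385
PV of perpetuity: 28.15385 / (1+0.13)^2 = 22.04859
Total PV = 14.01206 + 22.04859 = 36.06065

$36.06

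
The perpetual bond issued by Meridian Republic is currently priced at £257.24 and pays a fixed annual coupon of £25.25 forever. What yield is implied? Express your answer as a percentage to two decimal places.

9.82%

P = C/r ⇒ r = C/P = £25.25/£257.24 = 0.098157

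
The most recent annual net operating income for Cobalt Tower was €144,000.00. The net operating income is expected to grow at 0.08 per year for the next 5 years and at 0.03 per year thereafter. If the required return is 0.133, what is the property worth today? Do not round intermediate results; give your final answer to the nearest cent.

D_1 = 155520.00000
D_2 = 167961.60000
D_3 = 181398.52800
D_4 = 195910.41024
D_5 = 211583.24306
Terminal value at year 5: TV = D_5×(1+g_2)/(r−g_2) = 217930.74035/0.103 = 2115832.43059
P_0 = D_1/(1+r)^1 + D_2/(1+r)^2 + D_3/(1+r)^3 + D_4/(1+r)^4 + D_5/(1+r)^5 + TV/(1+r)^5
    = 137263.90115 + 130842.90665 + 124722.27642 + 118887.95987 + 113326.56369 + 1133265.63692 = 1758309.24471

€1758309.24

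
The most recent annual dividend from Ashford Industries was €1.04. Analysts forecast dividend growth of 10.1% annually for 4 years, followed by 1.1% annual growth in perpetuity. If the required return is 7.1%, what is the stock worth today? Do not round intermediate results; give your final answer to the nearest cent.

D_1 = 1.14504
D_2 = 1.26069
D_3 = 1.38802
D_4 = 1.52821
Terminal value at year 4: TV = D_4×(1+g_2)/(r−g_2) = 1.54502/0.06 = 25.75031
P_0 = D_1/(1+r)^1 + D_2/(1+r)^2 + D_3/(1+r)^3 + D_4/(1+r)^4 + TV/(1+r)^4
    = 1.06913 + 1.09908 + 1.12987 + 1.16151 + 19.57152 = 24.03112

€24.03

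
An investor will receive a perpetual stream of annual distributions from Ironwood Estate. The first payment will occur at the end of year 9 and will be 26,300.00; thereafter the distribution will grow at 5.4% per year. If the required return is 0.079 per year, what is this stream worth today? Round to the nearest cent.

Value at end of year 8: C₁ / (r − g) = 26,300.00 / (0.079 − 0.054) = 1,052,000.0000
Discount to today: PV = 1,052,000.0000 / (1 + 0.079)^8 = 1,052,000.0000 / 1.837264 = 572,590.56

572590.56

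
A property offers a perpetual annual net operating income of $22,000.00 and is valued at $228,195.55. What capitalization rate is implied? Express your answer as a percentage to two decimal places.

9.64%

P = C/r ⇒ r = C/P = $22,000.00/$228,195.55 = 0.096409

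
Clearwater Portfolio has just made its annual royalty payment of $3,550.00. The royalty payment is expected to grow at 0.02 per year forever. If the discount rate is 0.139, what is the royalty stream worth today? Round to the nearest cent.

$30428.57

D₁ = D₀ × (1 + g) = $3,550.00 × 1.02 = $3,621.0000
Growing perpetuity: P = D₁ / (r − g) = $3,621.0000 / (0.139 − 0.02) = $30,428.57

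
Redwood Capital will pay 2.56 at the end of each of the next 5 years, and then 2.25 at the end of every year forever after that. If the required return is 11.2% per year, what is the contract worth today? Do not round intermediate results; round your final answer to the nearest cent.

PV of 5-year annuity: 2.56 × [1 − (1+0.112)^−5] / 0.112 = 9.41409
Perpetuity value at year 5: 2.25 / 0.112 = 20.08929
PV of perpetuity: 20.08929 / (1+0.112)^5 = 11.81519
Total PV = 9.41409 + 11.81519 = 21.22927

21.23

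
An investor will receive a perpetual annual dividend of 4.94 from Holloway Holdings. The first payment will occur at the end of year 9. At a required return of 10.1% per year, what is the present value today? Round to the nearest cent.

Value at end of year 8: C / r = 4.94 / 0.101 = 48.9109
Discount to today: PV = 48.9109 / (1 + 0.101)^8 = 48.9109 / 2.159228 = 22.65

22.65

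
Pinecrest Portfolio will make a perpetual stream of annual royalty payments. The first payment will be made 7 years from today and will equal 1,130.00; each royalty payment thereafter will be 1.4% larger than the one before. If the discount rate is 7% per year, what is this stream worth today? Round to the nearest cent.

Value at end of year 6: C₁ / (r − g) = 1,130.00 / (0.07 − 0.014) = 20,178.5714
Discount to today: PV = 20,178.5714 / (1 + 0.07)^6 = 20,178.5714 / 1.500730 = 13,445.83

13445.83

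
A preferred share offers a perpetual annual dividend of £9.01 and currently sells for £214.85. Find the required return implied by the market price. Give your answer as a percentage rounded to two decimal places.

4.19%

P = C/r ⇒ r = C/P = £9.01/£214.85 = 0.041936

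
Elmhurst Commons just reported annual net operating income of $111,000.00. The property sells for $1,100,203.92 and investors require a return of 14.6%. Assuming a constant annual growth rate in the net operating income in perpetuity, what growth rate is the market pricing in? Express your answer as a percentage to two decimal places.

4.10%

P = D₀(1+g)/(r−g) ⇒ P(r−g) = D₀(1+g) ⇒ g(P+D₀) = P·r − D₀
g = (P·r − D₀)/(P + D₀) = ($1,100,203.92×0.146 − $111,000.00) / ($1,100,203.92 + $111,000.00) = 0.040976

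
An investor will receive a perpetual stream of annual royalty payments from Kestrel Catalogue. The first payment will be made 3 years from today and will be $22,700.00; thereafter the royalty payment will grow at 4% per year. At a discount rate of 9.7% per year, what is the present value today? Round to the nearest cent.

Value at end of year 2: C₁ / (r − g) = $22,700.00 / (0.097 − 0.04) = $398,245.6140
Discount to today: PV = $398,245.6140 / (1 + 0.097)^2 = $398,245.6140 / 1.203409 = $330,931.22

$330931.22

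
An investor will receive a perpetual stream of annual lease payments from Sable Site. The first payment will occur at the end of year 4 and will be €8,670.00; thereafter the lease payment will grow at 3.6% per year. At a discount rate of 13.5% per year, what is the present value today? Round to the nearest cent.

Value at end of year 3: C₁ / (r − g) = €8,670.00 / (0.135 − 0.036) = €87,575.7576
Discount to today: PV = €87,575.7576 / (1 + 0.135)^3 = €87,575.7576 / 1.462135 = €59,895.79

€59895.79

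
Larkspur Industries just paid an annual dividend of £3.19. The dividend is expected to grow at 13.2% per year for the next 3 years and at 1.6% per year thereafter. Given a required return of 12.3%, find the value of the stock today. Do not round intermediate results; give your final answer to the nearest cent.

£40.75

D_1 = 3.61108
D_2 = 4.08774
D_3 = 4.62732
Terminal value at year 3: TV = D_3×(1+g_2)/(r−g_2) = 4.70136/0.107 = 43.93796
P_0 = D_1/(1+r)^1 + D_2/(1+r)^2 + D_3/(1+r)^3 + TV/(1+r)^3
    = 3.21557 + 3.24134 + 3.26731 + 31.02420 = 40.74842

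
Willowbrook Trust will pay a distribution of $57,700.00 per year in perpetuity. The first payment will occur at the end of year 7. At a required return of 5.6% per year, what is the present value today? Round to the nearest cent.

$743026.46

Value at end of year 6: C / r = $57,700.00 / 0.056 = $1,030,357.1429
Discount to today: PV = $1,030,357.1429 / (1 + 0.056)^6 = $1,030,357.1429 / 1.386703 = $743,026.46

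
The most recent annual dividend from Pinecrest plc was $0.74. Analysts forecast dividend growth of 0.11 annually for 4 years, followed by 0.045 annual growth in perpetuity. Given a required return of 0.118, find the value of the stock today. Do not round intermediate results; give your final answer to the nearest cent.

D_1 = 0.82140
D_2 = 0.91175
D_3 = 1.01205
D_4 = 1.12337
Terminal value at year 4: TV = D_4×(1+g_2)/(r−g_2) = 1.17392/0.073 = 16.08115
P_0 = D_1/(1+r)^1 + D_2/(1+r)^2 + D_3/(1+r)^3 + D_4/(1+r)^4 + TV/(1+r)^4
    = 0.73470 + 0.72945 + 0.72423 + 0.71905 + 10.29319 = 13.20061

$13.20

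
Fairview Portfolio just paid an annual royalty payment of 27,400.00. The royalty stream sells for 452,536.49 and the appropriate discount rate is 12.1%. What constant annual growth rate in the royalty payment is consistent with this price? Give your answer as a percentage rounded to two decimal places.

5.70%

P = D₀(1+g)/(r−g) ⇒ P(r−g) = D₀(1+g) ⇒ g(P+D₀) = P·r − D₀
g = (P·r − D₀)/(P + D₀) = (452,536.49×0.121 − 27,400.00) / (452,536.49 + 27,400.00) = 0.057001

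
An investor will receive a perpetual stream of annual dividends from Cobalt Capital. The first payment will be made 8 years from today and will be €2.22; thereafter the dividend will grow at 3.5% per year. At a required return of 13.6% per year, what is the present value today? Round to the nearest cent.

Value at end of year 7: C₁ / (r − g) = €2.22 / (0.136 − 0.035) = €21.9802
Discount to today: PV = €21.9802 / (1 + 0.136)^7 = €21.9802 / 2.441453 = €9.00

€9.00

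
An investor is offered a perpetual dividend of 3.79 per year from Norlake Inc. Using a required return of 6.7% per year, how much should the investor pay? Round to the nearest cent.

56.57

Level perpetuity: PV = C / r = 3.79 / 0.067 = 56.57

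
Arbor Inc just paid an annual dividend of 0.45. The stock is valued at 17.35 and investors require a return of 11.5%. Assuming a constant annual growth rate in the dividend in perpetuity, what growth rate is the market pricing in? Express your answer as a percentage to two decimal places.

8.68%

P = D₀(1+g)/(r−g) ⇒ P(r−g) = D₀(1+g) ⇒ g(P+D₀) = P·r − D₀
g = (P·r − D₀)/(P + D₀) = (17.35×0.115 − 0.45) / (17.35 + 0.45) = 0.086812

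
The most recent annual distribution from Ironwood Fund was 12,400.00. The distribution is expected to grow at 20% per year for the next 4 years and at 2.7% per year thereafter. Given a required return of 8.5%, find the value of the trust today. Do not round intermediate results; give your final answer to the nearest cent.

392737.59

D_1 = 14880.00000
D_2 = 17856.00000
D_3 = 21427.20000
D_4 = 25712.64000
Terminal value at year 4: TV = D_4×(1+g_2)/(r−g_2) = 26406.88128/0.058 = 455291.05655
P_0 = D_1/(1+r)^1 + D_2/(1+r)^2 + D_3/(1+r)^3 + D_4/(1+r)^4 + TV/(1+r)^4
    = 13714.28571 + 15167.87360 + 16775.52841 + 18553.57980 + 328526.31826 = 392737.58579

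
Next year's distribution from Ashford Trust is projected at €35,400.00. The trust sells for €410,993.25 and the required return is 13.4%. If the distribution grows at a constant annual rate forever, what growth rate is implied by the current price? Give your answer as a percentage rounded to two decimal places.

P = D₁/(r−g) ⇒ g = r − D₁/P = 0.134 − €35,400.00/€410,993.25 = 0.047867

4.79%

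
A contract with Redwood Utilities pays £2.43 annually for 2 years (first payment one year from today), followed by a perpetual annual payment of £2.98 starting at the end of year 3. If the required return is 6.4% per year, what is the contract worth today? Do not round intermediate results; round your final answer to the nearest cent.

£45.56

PV of 2-year annuity: £2.43 × [1 − (1+0.064)^−2] / 0.064 = 4.43030
Perpetuity value at year 2: £2.98 / 0.064 = 46.56250
PV of perpetuity: 46.56250 / (1+0.064)^2 = 41.12946
Total PV = 4.43030 + 41.12946 = 45.55976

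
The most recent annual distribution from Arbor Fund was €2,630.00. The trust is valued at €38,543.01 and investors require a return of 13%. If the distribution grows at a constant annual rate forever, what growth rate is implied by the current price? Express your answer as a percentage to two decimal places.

5.78%

P = D₀(1+g)/(r−g) ⇒ P(r−g) = D₀(1+g) ⇒ g(P+D₀) = P·r − D₀
g = (P·r − D₀)/(P + D₀) = (€38,543.01×0.13 − €2,630.00) / (€38,543.01 + €2,630.00) = 0.057819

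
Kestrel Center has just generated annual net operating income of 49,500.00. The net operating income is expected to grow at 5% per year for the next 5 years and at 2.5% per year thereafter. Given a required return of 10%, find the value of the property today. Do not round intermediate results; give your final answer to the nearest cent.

D_1 = 51975.00000
D_2 = 54573.75000
D_3 = 57302.43750
D_4 = 60167.55937
D_5 = 63175.93734
Terminal value at year 5: TV = D_5×(1+g_2)/(r−g_2) = 64755.33578/0.075 = 863404.47703
P_0 = D_1/(1+r)^1 + D_2/(1+r)^2 + D_3/(1+r)^3 + D_4/(1+r)^4 + D_5/(1+r)^5 + TV/(1+r)^5
    = 47250.00000 + 45102.27273 + 43052.16942 + 41095.25263 + 39227.28660 + 536106.25021 = 751833.23159

751833.23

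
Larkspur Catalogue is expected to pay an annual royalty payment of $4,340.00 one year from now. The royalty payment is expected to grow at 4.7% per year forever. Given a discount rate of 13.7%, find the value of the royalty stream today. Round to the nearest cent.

$48222.22

Growing perpetuity: P = D₁ / (r − g) = $4,340.0000 / (0.137 − 0.047) = $48,222.22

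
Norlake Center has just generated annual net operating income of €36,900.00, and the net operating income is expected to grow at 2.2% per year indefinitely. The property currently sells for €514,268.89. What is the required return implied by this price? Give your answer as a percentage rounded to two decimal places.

D₁ = €36,900.00 × 1.022 = €37,711.8000
P = D₁/(r − g) ⇒ r = D₁/P + g = €37,711.8000/€514,268.89 + 0.022 = 0.073331 + 0.022 = 0.095331

9.53%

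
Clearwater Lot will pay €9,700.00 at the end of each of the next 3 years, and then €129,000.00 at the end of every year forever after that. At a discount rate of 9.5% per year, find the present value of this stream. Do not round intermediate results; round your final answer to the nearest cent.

PV of 3-year annuity: €9,700.00 × [1 − (1+0.095)^−3] / 0.095 = 24336.39623
Perpetuity value at year 3: €129,000.00 / 0.095 = 1357894.73684
PV of perpetuity: 1357894.73684 / (1+0.095)^3 = 1034245.75606
Total PV = 24336.39623 + 1034245.75606 = 1058582.15229

€1058582.15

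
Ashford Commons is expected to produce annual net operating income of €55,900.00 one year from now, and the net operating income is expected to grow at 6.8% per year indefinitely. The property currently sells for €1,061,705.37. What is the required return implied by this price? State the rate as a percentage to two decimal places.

12.07%

P = D₁/(r − g) ⇒ r = D₁/P + g = €55,900.0000/€1,061,705.37 + 0.068 = 0.052651 + 0.068 = 0.120651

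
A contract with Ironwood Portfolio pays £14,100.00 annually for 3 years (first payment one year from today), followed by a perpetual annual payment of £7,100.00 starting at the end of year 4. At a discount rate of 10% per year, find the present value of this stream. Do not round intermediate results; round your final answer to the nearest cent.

£88407.96

PV of 3-year annuity: £14,100.00 × [1 − (1+0.1)^−3] / 0.1 = 35064.61307
Perpetuity value at year 3: £7,100.00 / 0.1 = 71000.00000
PV of perpetuity: 71000.00000 / (1+0.1)^3 = 53343.35086
Total PV = 35064.61307 + 53343.35086 = 88407.96394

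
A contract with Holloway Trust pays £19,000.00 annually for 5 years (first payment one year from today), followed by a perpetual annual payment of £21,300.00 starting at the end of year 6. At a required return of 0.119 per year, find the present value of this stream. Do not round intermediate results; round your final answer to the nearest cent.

PV of 5-year annuity: £19,000.00 × [1 − (1+0.119)^−5] / 0.119 = 68660.76131
Perpetuity value at year 5: £21,300.00 / 0.119 = 178991.59664
PV of perpetuity: 178991.59664 / (1+0.119)^5 = 102019.26948
Total PV = 68660.76131 + 102019.26948 = 170680.03080

£170680.03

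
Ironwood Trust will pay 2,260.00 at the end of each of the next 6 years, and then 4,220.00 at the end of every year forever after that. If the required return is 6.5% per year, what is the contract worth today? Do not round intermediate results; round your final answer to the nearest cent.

55434.69

PV of 6-year annuity: 2,260.00 × [1 − (1+0.065)^−6] / 0.065 = 10940.69064
Perpetuity value at year 6: 4,220.00 / 0.065 = 64923.07692
PV of perpetuity: 64923.07692 / (1+0.065)^6 = 44493.99971
Total PV = 10940.69064 + 44493.99971 = 55434.69035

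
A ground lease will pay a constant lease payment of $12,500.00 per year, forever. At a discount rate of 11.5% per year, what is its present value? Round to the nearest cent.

$108695.65

Level perpetuity: PV = C / r = $12,500.00 / 0.115 = $108,695.65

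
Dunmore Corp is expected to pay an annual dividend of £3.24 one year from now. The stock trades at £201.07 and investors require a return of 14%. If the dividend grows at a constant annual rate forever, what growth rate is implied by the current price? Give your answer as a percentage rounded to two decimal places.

P = D₁/(r−g) ⇒ g = r − D₁/P = 0.14 − £3.24/£201.07 = 0.123886

12.39%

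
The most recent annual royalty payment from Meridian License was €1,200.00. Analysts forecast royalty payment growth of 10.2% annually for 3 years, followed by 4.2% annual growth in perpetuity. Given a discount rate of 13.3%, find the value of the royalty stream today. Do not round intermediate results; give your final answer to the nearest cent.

€16049.93

D_1 = 1322.40000
D_2 = 1457.28480
D_3 = 1605.92785
Terminal value at year 3: TV = D_3×(1+g_2)/(r−g_2) = 1673.37682/0.091 = 18388.75626
P_0 = D_1/(1+r)^1 + D_2/(1+r)^2 + D_3/(1+r)^3 + TV/(1+r)^3
    = 1167.16681 + 1135.23198 + 1104.17091 + 12643.36357 = 16049.93327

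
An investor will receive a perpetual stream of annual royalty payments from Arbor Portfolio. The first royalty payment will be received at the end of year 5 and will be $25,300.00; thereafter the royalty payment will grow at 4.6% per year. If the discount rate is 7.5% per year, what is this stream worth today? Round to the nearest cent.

Value at end of year 4: C₁ / (r − g) = $25,300.00 / (0.075 − 0.046) = $872,413.7931
Discount to today: PV = $872,413.7931 / (1 + 0.075)^4 = $872,413.7931 / 1.335469 = $653,263.91

$653263.91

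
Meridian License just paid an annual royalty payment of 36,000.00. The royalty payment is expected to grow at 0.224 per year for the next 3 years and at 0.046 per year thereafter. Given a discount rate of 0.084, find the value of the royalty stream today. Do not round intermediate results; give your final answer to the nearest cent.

1564991.85

D_1 = 44064.00000
D_2 = 53934.33600
D_3 = 66015.62726
Terminal value at year 3: TV = D_3×(1+g_2)/(r−g_2) = 69052.34612/0.038 = 1817167.00311
P_0 = D_1/(1+r)^1 + D_2/(1+r)^2 + D_3/(1+r)^3 + TV/(1+r)^3
    = 40649.44649 + 45899.37501 + 51827.33857 + 1426615.68802 = 1564991.84809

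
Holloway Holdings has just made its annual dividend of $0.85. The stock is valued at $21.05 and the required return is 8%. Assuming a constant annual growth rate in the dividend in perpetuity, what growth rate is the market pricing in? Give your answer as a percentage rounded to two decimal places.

3.81%

P = D₀(1+g)/(r−g) ⇒ P(r−g) = D₀(1+g) ⇒ g(P+D₀) = P·r − D₀
g = (P·r − D₀)/(P + D₀) = ($21.05×0.08 − $0.85) / ($21.05 + $0.85) = 0.038082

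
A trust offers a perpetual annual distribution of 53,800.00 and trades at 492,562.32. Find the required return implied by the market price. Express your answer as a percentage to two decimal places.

P = C/r ⇒ r = C/P = 53,800.00/492,562.32 = 0.109225

10.92%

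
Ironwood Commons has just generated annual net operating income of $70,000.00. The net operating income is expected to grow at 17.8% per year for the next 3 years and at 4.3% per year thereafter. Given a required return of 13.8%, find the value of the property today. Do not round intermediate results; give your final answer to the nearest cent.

$1077559.58

D_1 = 82460.00000
D_2 = 97137.88000
D_3 = 114428.42264
Terminal value at year 3: TV = D_3×(1+g_2)/(r−g_2) = 119348.84481/0.095 = 1256303.62962
P_0 = D_1/(1+r)^1 + D_2/(1+r)^2 + D_3/(1+r)^3 + TV/(1+r)^3
    = 72460.45694 + 75007.39743 + 77643.86131 + 852447.86684 = 1077559.58253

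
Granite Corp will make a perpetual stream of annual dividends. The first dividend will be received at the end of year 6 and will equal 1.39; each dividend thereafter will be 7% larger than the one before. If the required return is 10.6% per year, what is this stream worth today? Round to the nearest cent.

23.33

Value at end of year 5: C₁ / (r − g) = 1.39 / (0.106 − 0.07) = 38.6111
Discount to today: PV = 38.6111 / (1 + 0.106)^5 = 38.6111 / 1.654915 = 23.33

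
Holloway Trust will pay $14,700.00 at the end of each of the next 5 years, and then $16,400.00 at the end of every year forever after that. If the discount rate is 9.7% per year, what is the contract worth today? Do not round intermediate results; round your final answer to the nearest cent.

PV of 5-year annuity: $14,700.00 × [1 − (1+0.097)^−5] / 0.097 = 56154.28012
Perpetuity value at year 5: $16,400.00 / 0.097 = 169072.16495
PV of perpetuity: 169072.16495 / (1+0.097)^5 = 106423.85244
Total PV = 56154.28012 + 106423.85244 = 162578.13255

$162578.13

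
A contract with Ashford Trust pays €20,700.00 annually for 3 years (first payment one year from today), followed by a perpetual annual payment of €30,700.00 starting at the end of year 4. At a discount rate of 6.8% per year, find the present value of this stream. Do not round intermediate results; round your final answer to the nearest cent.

PV of 3-year annuity: €20,700.00 × [1 − (1+0.068)^−3] / 0.068 = 54522.45654
Perpetuity value at year 3: €30,700.00 / 0.068 = 451470.58824
PV of perpetuity: 451470.58824 / (1+0.068)^3 = 370608.78071
Total PV = 54522.45654 + 370608.78071 = 425131.23725

€425131.24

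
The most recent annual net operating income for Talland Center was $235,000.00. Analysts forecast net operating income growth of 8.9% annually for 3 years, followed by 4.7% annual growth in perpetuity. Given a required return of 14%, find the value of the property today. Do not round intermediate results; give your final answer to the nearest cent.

D_1 = 255915.00000
D_2 = 278691.43500
D_3 = 303494.97271
Terminal value at year 3: TV = D_3×(1+g_2)/(r−g_2) = 317759.23643/0.093 = 3416765.98315
P_0 = D_1/(1+r)^1 + D_2/(1+r)^2 + D_3/(1+r)^3 + TV/(1+r)^3
    = 224486.84211 + 214444.00970 + 204850.46189 + 2306219.71615 = 2950001.02985

$2950001.03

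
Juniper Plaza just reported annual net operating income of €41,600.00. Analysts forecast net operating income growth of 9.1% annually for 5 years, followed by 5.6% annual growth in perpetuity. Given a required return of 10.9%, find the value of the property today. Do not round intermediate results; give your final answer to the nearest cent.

€961831.77

D_1 = 45385.60000
D_2 = 49515.68960
D_3 = 54021.61735
D_4 = 58937.58453
D_5 = 64300.90473
Terminal value at year 5: TV = D_5×(1+g_2)/(r−g_2) = 67901.75539/0.053 = 1281165.19604
P_0 = D_1/(1+r)^1 + D_2/(1+r)^2 + D_3/(1+r)^3 + D_4/(1+r)^4 + D_5/(1+r)^5 + TV/(1+r)^5
    = 40924.79711 + 40260.55334 + 39607.09080 + 38964.23450 + 38331.81230 + 763743.27896 = 961831.76700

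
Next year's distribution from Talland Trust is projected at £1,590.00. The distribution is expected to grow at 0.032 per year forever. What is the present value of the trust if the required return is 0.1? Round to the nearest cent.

£23382.35

Growing perpetuity: P = D₁ / (r − g) = £1,590.0000 / (0.1 − 0.032) = £23,382.35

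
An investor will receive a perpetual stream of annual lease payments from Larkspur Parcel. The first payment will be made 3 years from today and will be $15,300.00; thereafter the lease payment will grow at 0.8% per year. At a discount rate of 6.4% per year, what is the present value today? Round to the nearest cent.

Value at end of year 2: C₁ / (r − g) = $15,300.00 / (0.064 − 0.008) = $273,214.2857
Discount to today: PV = $273,214.2857 / (1 + 0.064)^2 = $273,214.2857 / 1.132096 = $241,334.91

$241334.91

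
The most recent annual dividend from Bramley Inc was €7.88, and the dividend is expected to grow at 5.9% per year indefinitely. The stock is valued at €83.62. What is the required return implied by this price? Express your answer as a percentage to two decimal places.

15.88%

D₁ = €7.88 × 1.059 = €8.3449
P = D₁/(r − g) ⇒ r = D₁/P + g = €8.3449/€83.62 + 0.059 = 0.099796 + 0.059 = 0.158796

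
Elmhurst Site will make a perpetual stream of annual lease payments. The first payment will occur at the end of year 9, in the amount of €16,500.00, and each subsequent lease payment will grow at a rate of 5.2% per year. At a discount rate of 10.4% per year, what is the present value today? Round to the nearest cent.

Value at end of year 8: C₁ / (r − g) = €16,500.00 / (0.104 − 0.052) = €317,307.6923
Discount to today: PV = €317,307.6923 / (1 + 0.104)^8 = €317,307.6923 / 2.206747 = €143,789.78

€143789.78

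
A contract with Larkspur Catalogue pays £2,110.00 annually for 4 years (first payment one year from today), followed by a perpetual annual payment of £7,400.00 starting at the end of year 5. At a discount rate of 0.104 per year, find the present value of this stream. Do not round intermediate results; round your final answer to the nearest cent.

£54529.43

PV of 4-year annuity: £2,110.00 × [1 − (1+0.104)^−4] / 0.104 = 6630.91081
Perpetuity value at year 4: £7,400.00 / 0.104 = 71153.84615
PV of perpetuity: 71153.84615 / (1+0.104)^4 = 47898.51916
Total PV = 6630.91081 + 47898.51916 = 54529.42996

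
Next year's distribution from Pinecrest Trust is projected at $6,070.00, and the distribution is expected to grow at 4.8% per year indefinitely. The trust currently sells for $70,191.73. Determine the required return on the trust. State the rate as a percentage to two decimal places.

P = D₁/(r − g) ⇒ r = D₁/P + g = $6,070.0000/$70,191.73 + 0.048 = 0.086477 + 0.048 = 0.134477

13.45%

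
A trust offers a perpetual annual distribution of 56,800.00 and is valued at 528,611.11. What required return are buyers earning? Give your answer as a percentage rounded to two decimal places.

10.75%

P = C/r ⇒ r = C/P = 56,800.00/528,611.11 = 0.107451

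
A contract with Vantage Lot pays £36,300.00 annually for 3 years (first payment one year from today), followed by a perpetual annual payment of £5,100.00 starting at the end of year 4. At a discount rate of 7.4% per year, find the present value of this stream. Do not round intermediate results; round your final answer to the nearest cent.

£150202.86

PV of 3-year annuity: £36,300.00 × [1 − (1+0.074)^−3] / 0.074 = 94570.74329
Perpetuity value at year 3: £5,100.00 / 0.074 = 68918.91892
PV of perpetuity: 68918.91892 / (1+0.074)^3 = 55632.12028
Total PV = 94570.74329 + 55632.12028 = 150202.86356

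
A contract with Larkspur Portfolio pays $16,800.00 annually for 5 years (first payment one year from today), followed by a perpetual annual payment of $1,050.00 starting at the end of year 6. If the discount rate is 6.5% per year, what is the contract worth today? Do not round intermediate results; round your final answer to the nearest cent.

PV of 5-year annuity: $16,800.00 × [1 − (1+0.065)^−5] / 0.065 = 69815.41456
Perpetuity value at year 5: $1,050.00 / 0.065 = 16153.84615
PV of perpetuity: 16153.84615 / (1+0.065)^5 = 11790.38274
Total PV = 69815.41456 + 11790.38274 = 81605.79730

$81605.80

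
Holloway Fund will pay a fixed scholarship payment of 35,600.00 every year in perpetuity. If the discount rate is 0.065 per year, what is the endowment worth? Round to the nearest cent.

547692.31

Level perpetuity: PV = C / r = 35,600.00 / 0.065 = 547,692.31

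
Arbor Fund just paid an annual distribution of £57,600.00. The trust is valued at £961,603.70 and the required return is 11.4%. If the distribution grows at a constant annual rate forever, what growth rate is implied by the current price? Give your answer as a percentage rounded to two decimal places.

5.10%

P = D₀(1+g)/(r−g) ⇒ P(r−g) = D₀(1+g) ⇒ g(P+D₀) = P·r − D₀
g = (P·r − D₀)/(P + D₀) = (£961,603.70×0.114 − £57,600.00) / (£961,603.70 + £57,600.00) = 0.051043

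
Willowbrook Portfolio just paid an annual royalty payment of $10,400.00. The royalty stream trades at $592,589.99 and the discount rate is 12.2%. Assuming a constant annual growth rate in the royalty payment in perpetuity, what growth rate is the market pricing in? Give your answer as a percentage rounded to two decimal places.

P = D₀(1+g)/(r−g) ⇒ P(r−g) = D₀(1+g) ⇒ g(P+D₀) = P·r − D₀
g = (P·r − D₀)/(P + D₀) = ($592,589.99×0.122 − $10,400.00) / ($592,589.99 + $10,400.00) = 0.102648

10.26%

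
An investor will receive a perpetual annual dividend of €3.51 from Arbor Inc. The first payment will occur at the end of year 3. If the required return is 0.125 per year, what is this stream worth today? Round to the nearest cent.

€22.19

Value at end of year 2: C / r = €3.51 / 0.125 = €28.0800
Discount to today: PV = €28.0800 / (1 + 0.125)^2 = €28.0800 / 1.265625 = €22.19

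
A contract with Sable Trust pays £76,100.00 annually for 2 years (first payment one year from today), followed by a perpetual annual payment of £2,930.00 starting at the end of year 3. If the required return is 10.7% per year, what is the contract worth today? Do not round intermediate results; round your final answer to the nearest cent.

PV of 2-year annuity: £76,100.00 × [1 − (1+0.107)^−2] / 0.107 = 130844.04165
Perpetuity value at year 2: £2,930.00 / 0.107 = 27383.17757
PV of perpetuity: 27383.17757 / (1+0.107)^2 = 22345.42406
Total PV = 130844.04165 + 22345.42406 = 153189.46571

£153189.47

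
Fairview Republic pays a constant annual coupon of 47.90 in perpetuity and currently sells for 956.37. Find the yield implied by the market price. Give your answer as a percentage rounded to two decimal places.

5.01%

P = C/r ⇒ r = C/P = 47.90/956.37 = 0.050085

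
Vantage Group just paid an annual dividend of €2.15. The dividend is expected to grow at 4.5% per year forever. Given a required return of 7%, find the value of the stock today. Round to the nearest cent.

€89.87

D₁ = D₀ × (1 + g) = €2.15 × 1.045 = €2.2468
Growing perpetuity: P = D₁ / (r − g) = €2.2468 / (0.07 − 0.045) = €89.87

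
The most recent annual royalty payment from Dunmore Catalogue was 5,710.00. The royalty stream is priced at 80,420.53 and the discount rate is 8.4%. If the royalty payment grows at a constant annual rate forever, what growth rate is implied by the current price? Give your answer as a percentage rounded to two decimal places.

1.21%

P = D₀(1+g)/(r−g) ⇒ P(r−g) = D₀(1+g) ⇒ g(P+D₀) = P·r − D₀
g = (P·r − D₀)/(P + D₀) = (80,420.53×0.084 − 5,710.00) / (80,420.53 + 5,710.00) = 0.012137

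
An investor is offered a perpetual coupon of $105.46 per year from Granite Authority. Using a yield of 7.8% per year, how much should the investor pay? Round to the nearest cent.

$1352.05

Level perpetuity: PV = C / r = $105.46 / 0.078 = $1,352.05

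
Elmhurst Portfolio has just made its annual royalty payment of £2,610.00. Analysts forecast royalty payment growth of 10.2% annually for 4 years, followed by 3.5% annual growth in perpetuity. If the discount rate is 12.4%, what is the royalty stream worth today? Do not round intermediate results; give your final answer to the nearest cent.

D_1 = 2876.22000
D_2 = 3169.59444
D_3 = 3492.89307
D_4 = 3849.16817
Terminal value at year 4: TV = D_4×(1+g_2)/(r−g_2) = 3983.88905/0.089 = 44762.79834
P_0 = D_1/(1+r)^1 + D_2/(1+r)^2 + D_3/(1+r)^3 + D_4/(1+r)^4 + TV/(1+r)^4
    = 2558.91459 + 2508.82907 + 2459.72388 + 2411.57982 + 28044.77652 = 37983.82388

£37983.82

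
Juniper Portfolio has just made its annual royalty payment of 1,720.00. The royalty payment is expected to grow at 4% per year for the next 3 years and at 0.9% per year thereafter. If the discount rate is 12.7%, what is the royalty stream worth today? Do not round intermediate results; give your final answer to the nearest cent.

D_1 = 1788.80000
D_2 = 1860.35200
D_3 = 1934.76608
Terminal value at year 3: TV = D_3×(1+g_2)/(r−g_2) = 1952.17897/0.118 = 16543.88962
P_0 = D_1/(1+r)^1 + D_2/(1+r)^2 + D_3/(1+r)^3 + TV/(1+r)^3
    = 1587.22272 + 1464.69532 + 1351.62656 + 11557.55252 = 15961.09711

15961.10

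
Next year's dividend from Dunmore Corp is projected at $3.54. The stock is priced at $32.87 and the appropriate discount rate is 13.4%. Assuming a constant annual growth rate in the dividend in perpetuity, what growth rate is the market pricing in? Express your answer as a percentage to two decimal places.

P = D₁/(r−g) ⇒ g = r − D₁/P = 0.134 − $3.54/$32.87 = 0.026303

2.63%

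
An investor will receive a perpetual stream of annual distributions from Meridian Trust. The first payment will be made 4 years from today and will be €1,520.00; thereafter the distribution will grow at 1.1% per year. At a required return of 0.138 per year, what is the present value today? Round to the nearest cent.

€8121.07

Value at end of year 3: C₁ / (r − g) = €1,520.00 / (0.138 − 0.011) = €11,968.5039
Discount to today: PV = €11,968.5039 / (1 + 0.138)^3 = €11,968.5039 / 1.473760 = €8,121.07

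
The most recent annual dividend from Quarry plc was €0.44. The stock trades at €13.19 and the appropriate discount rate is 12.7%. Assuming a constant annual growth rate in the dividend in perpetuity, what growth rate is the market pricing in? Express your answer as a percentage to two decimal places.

9.06%

P = D₀(1+g)/(r−g) ⇒ P(r−g) = D₀(1+g) ⇒ g(P+D₀) = P·r − D₀
g = (P·r − D₀)/(P + D₀) = (€13.19×0.127 − €0.44) / (€13.19 + €0.44) = 0.090618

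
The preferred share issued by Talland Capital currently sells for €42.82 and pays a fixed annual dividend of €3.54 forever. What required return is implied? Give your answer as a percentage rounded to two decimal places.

8.27%

P = C/r ⇒ r = C/P = €3.54/€42.82 = 0.082672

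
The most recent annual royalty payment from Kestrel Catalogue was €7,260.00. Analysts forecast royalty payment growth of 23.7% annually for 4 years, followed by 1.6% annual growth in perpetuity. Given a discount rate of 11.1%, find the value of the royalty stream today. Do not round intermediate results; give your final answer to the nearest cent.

€157586.01

D_1 = 8980.62000
D_2 = 11109.02694
D_3 = 13741.86632
D_4 = 16998.68864
Terminal value at year 4: TV = D_4×(1+g_2)/(r−g_2) = 17270.66766/0.095 = 181796.50171
P_0 = D_1/(1+r)^1 + D_2/(1+r)^2 + D_3/(1+r)^3 + D_4/(1+r)^4 + TV/(1+r)^4
    = 8083.36634 + 9000.11175 + 10020.82650 + 11157.30187 + 119324.40737 = 157586.01383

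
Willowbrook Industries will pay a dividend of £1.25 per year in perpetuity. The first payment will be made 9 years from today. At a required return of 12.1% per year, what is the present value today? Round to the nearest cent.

Value at end of year 8: C / r = £1.25 / 0.121 = £10.3306
Discount to today: PV = £10.3306 / (1 + 0.121)^8 = £10.3306 / 2.493704 = £4.14

£4.14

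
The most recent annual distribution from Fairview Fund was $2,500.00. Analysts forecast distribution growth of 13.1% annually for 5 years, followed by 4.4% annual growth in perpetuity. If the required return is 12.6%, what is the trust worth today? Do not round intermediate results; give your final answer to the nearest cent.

$45209.77

D_1 = 2827.50000
D_2 = 3197.90250
D_3 = 3616.82773
D_4 = 4090.63216
D_5 = 4626.50497
Terminal value at year 5: TV = D_5×(1+g_2)/(r−g_2) = 4830.07119/0.082 = 58903.30721
P_0 = D_1/(1+r)^1 + D_2/(1+r)^2 + D_3/(1+r)^3 + D_4/(1+r)^4 + D_5/(1+r)^5 + TV/(1+r)^5
    = 2511.10124 + 2522.25178 + 2533.45183 + 2544.70162 + 2556.00136 + 32542.26123 = 45209.76907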